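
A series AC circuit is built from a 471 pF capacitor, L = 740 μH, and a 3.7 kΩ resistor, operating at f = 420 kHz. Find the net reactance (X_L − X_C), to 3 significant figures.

ω = 2πf = 2.639e+06 rad/s
X_L = ωL = 1950 Ω
X_C = 1/(ωC) = 805 Ω
X = 1950 − 805 = 1150 Ω

1150 Ω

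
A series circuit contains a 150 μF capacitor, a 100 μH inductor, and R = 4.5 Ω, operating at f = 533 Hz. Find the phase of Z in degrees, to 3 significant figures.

-20.2°

ω = 2πf = 3349 rad/s
X_L = ωL = 0.335 Ω
X_C = 1/(ωC) = 1.99 Ω
Net reactance X = X_L − X_C = -1.66 Ω
Z = 4.50 − j1.66 Ω
|Z| = √(4.50² + 1.66²) = 4.79 Ω
∠Z = arctan(-1.66/4.50) = -20.2°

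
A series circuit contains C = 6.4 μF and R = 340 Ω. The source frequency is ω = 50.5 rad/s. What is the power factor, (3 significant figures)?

X_C = 1/(ωC) = 3090 Ω
Z = 340 − j3090 Ω
|Z| = √(340² + 3090²) = 3110 Ω
∠Z = arctan(-3090/340) = -83.7°
cos φ = cos(-83.7°) = 0.109

0.109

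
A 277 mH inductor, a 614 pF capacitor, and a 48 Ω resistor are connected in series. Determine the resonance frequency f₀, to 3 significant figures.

ω₀ = 1/√(LC) = 1/√(0.277 × 6.14e-10) = 76680 rad/s
f₀ = ω₀/(2π) = 12.2 kHz

12.2 kHz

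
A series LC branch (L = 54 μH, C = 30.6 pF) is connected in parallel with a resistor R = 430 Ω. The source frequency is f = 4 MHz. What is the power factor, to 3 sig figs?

ω = 2πf = 2.513e+07 rad/s
X_L = ωL = 1360 Ω
X_C = 1/(ωC) = 1300 Ω
Branch 1: Z₁ = R = 430 Ω
Branch 2 (series LC): Z₂ = j(X_L − X_C) = j56.9 Ω
Parallel: Z = Z₁Z₂/(Z₁+Z₂), |Z| = 56.4 Ω, ∠Z = 82.5°
cos φ = cos(82.5°) = 0.131

0.131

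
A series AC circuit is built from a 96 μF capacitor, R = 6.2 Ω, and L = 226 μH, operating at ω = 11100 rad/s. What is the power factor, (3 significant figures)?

0.969

X_L = ωL = 2.51 Ω
X_C = 1/(ωC) = 0.938 Ω
Net reactance X = X_L − X_C = 1.57 Ω
Z = 6.20 + j1.57 Ω
|Z| = √(6.20² + 1.57²) = 6.40 Ω
∠Z = arctan(1.57/6.20) = 14.2°
cos φ = cos(14.2°) = 0.969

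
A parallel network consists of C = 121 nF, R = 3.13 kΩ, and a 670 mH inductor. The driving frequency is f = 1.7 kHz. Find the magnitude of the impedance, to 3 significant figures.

ω = 2πf = 10680 rad/s
X_L = ωL = 7160 Ω
X_C = 1/(ωC) = 774 Ω
Parallel: admittances add. Y = 1/R + 1/(jωL) + jωC
Y = (0.000319 + j0.00115) S
|Y| = 0.00120 S → |Z| = 1/|Y| = 836 Ω, ∠Z = −∠Y = -74.5°

836 Ω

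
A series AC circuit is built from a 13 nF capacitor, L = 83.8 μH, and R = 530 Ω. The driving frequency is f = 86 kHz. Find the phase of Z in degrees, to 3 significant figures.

-10.4°

ω = 2πf = 540400 rad/s
X_L = ωL = 45.3 Ω
X_C = 1/(ωC) = 142 Ω
Net reactance X = X_L − X_C = -97.1 Ω
Z = 530 − j97.1 Ω
|Z| = √(530² + 97.1²) = 539 Ω
∠Z = arctan(-97.1/530) = -10.4°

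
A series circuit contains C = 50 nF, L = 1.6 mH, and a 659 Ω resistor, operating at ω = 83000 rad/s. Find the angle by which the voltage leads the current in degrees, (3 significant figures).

-9.32°

X_L = ωL = 133 Ω
X_C = 1/(ωC) = 241 Ω
Net reactance X = X_L − X_C = -108 Ω
Z = 659 − j108 Ω
|Z| = √(659² + 108²) = 668 Ω
∠Z = arctan(-108/659) = -9.32°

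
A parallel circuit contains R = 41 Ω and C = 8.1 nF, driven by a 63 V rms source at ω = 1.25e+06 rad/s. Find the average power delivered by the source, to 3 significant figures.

X_C = 1/(ωC) = 98.8 Ω
Parallel: admittances add. Y = 1/R + jωC
Y = (0.0244 + j0.0101) S
|Y| = 0.0264 S → |Z| = 1/|Y| = 37.9 Ω, ∠Z = −∠Y = -22.5°
I = V/|Z| = 1.66 A
P = VI cos φ = 63 × 1.66 × cos(-22.5°) = 96.8 W

96.8 W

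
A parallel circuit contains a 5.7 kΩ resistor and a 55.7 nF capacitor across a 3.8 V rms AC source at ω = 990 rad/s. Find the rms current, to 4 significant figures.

X_C = 1/(ωC) = 18130 Ω
Parallel: admittances add. Y = 1/R + jωC
Y = (0.0001754 + j5.514e-05) S
|Y| = 0.0001839 S → |Z| = 1/|Y| = 5438 Ω, ∠Z = −∠Y = -17.45°
I = V/|Z| = 3.8/5438 = 698.8 μA

698.8 μA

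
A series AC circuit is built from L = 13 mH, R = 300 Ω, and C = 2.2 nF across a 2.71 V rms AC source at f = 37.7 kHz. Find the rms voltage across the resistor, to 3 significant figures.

0.678 V

ω = 2πf = 236900 rad/s
X_L = ωL = 3080 Ω
X_C = 1/(ωC) = 1920 Ω
Net reactance X = X_L − X_C = 1160 Ω
Z = 300 + j1160 Ω
|Z| = √(300² + 1160²) = 1200 Ω
I = V/|Z| = 2.26 mA
V_R = I·|Z_R| = 0.00226 × 300 = 0.678 V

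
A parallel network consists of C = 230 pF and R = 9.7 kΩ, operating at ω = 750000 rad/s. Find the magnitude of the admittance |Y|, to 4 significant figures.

X_C = 1/(ωC) = 5797 Ω
Parallel: admittances add. Y = 1/R + jωC
Y = (0.0001031 + j0.0001725) S
|Y| = 0.0002010 S → |Z| = 1/|Y| = 4976 Ω, ∠Z = −∠Y = -59.14°

201.0 μS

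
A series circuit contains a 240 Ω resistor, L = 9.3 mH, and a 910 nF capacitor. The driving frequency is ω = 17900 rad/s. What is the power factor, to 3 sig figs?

0.916

X_L = ωL = 166 Ω
X_C = 1/(ωC) = 61.4 Ω
Net reactance X = X_L − X_C = 105 Ω
Z = 240 + j105 Ω
|Z| = √(240² + 105²) = 262 Ω
∠Z = arctan(105/240) = 23.6°
cos φ = cos(23.6°) = 0.916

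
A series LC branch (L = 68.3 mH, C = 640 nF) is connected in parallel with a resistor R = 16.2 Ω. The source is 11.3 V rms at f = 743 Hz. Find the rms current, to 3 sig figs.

998 mA

ω = 2πf = 4668 rad/s
X_L = ωL = 319 Ω
X_C = 1/(ωC) = 335 Ω
Branch 1: Z₁ = R = 16.2 Ω
Branch 2 (series LC): Z₂ = j(X_L − X_C) = −j15.8 Ω
Parallel: Z = Z₁Z₂/(Z₁+Z₂), |Z| = 11.3 Ω, ∠Z = -45.6°
I = V/|Z| = 11.3/11.3 = 998 mA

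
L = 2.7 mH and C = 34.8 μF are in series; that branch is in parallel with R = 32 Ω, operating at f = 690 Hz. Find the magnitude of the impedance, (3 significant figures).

5.01 Ω

ω = 2πf = 4335 rad/s
X_L = ωL = 11.7 Ω
X_C = 1/(ωC) = 6.63 Ω
Branch 1: Z₁ = R = 32.0 Ω
Branch 2 (series LC): Z₂ = j(X_L − X_C) = j5.08 Ω
Parallel: Z = Z₁Z₂/(Z₁+Z₂), |Z| = 5.01 Ω, ∠Z = 81.0°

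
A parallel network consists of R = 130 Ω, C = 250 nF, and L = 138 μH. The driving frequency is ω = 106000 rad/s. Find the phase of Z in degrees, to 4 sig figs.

79.59°

X_L = ωL = 14.63 Ω
X_C = 1/(ωC) = 37.74 Ω
Parallel: admittances add. Y = 1/R + 1/(jωL) + jωC
Y = (0.007692 − j0.04186) S
|Y| = 0.04256 S → |Z| = 1/|Y| = 23.49 Ω, ∠Z = −∠Y = 79.59°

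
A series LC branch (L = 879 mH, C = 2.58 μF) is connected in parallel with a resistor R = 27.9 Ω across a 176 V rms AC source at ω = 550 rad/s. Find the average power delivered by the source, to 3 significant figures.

1.11 kW

X_L = ωL = 483 Ω
X_C = 1/(ωC) = 705 Ω
Branch 1: Z₁ = R = 27.9 Ω
Branch 2 (series LC): Z₂ = j(X_L − X_C) = −j221 Ω
Parallel: Z = Z₁Z₂/(Z₁+Z₂), |Z| = 27.7 Ω, ∠Z = -7.19°
I = V/|Z| = 6.36 A
P = VI cos φ = 176 × 6.36 × cos(-7.19°) = 1.11 kW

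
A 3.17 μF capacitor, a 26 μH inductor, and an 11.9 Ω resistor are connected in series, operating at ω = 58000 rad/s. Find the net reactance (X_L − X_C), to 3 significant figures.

-3.93 Ω

X_L = ωL = 1.51 Ω
X_C = 1/(ωC) = 5.44 Ω
X = 1.51 − 5.44 = -3.93 Ω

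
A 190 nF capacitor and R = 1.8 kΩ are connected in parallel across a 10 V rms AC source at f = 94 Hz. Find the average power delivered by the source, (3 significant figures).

55.6 mW

ω = 2πf = 590.6 rad/s
X_C = 1/(ωC) = 8910 Ω
Parallel: admittances add. Y = 1/R + jωC
Y = (0.000556 + j0.000112) S
|Y| = 0.000567 S → |Z| = 1/|Y| = 1760 Ω, ∠Z = −∠Y = -11.4°
I = V/|Z| = 5.67 mA
P = VI cos φ = 10 × 0.00567 × cos(-11.4°) = 55.6 mW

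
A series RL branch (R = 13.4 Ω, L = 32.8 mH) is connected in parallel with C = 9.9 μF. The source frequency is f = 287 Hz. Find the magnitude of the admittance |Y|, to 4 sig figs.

4.051 mS

ω = 2πf = 1803 rad/s
X_L = ωL = 59.15 Ω
X_C = 1/(ωC) = 56.01 Ω
Branch 1 (R+jX_L): Z₁ = 13.40 + j59.15 Ω, |Z₁| = 60.65 Ω
Branch 2 (−jX_C): Z₂ = −j56.01 Ω
Parallel: Z = Z₁Z₂/(Z₁+Z₂), |Z| = 246.9 Ω, ∠Z = -25.92°
|Y| = 1/|Z| = 4.051 mS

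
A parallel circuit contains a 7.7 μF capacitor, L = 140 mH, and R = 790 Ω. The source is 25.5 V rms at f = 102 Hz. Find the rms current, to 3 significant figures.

162 mA

ω = 2πf = 640.9 rad/s
X_L = ωL = 89.7 Ω
X_C = 1/(ωC) = 203 Ω
Parallel: admittances add. Y = 1/R + 1/(jωL) + jωC
Y = (0.00127 − j0.00621) S
|Y| = 0.00634 S → |Z| = 1/|Y| = 158 Ω, ∠Z = −∠Y = 78.5°
I = V/|Z| = 25.5/158 = 162 mA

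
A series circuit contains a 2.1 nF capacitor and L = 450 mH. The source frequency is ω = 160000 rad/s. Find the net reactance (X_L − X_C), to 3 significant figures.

69000 Ω

X_L = ωL = 72000 Ω
X_C = 1/(ωC) = 2980 Ω
X = 72000 − 2980 = 69000 Ω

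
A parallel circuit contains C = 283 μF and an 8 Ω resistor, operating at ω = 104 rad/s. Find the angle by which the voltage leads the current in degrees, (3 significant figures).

X_C = 1/(ωC) = 34.0 Ω
Parallel: admittances add. Y = 1/R + jωC
Y = (0.125 + j0.0294) S
|Y| = 0.128 S → |Z| = 1/|Y| = 7.79 Ω, ∠Z = −∠Y = -13.2°

-13.2°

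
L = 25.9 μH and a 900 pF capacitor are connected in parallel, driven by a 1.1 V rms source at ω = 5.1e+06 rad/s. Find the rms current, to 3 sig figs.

3.28 mA

X_L = ωL = 132 Ω
X_C = 1/(ωC) = 218 Ω
Parallel: admittances add. Y = 1/(jωL) + jωC
Y = (0 − j0.00298) S
|Y| = 0.00298 S → |Z| = 1/|Y| = 336 Ω, ∠Z = −∠Y = 90.0°
I = V/|Z| = 1.1/336 = 3.28 mA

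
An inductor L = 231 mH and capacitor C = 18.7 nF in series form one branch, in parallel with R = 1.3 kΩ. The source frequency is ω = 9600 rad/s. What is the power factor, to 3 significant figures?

0.932

X_L = ωL = 2220 Ω
X_C = 1/(ωC) = 5570 Ω
Branch 1: Z₁ = R = 1300 Ω
Branch 2 (series LC): Z₂ = j(X_L − X_C) = −j3350 Ω
Parallel: Z = Z₁Z₂/(Z₁+Z₂), |Z| = 1210 Ω, ∠Z = -21.2°
cos φ = cos(-21.2°) = 0.932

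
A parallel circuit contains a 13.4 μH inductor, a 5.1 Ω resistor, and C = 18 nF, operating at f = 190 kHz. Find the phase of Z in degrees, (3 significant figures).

11.8°

ω = 2πf = 1.194e+06 rad/s
X_L = ωL = 16.0 Ω
X_C = 1/(ωC) = 46.5 Ω
Parallel: admittances add. Y = 1/R + 1/(jωL) + jωC
Y = (0.196 − j0.0410) S
|Y| = 0.200 S → |Z| = 1/|Y| = 4.99 Ω, ∠Z = −∠Y = 11.8°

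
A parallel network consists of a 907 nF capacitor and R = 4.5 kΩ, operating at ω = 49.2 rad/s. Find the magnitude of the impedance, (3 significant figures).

X_C = 1/(ωC) = 22400 Ω
Parallel: admittances add. Y = 1/R + jωC
Y = (0.000222 + j4.46e-05) S
|Y| = 0.000227 S → |Z| = 1/|Y| = 4410 Ω, ∠Z = −∠Y = -11.4°

4410 Ω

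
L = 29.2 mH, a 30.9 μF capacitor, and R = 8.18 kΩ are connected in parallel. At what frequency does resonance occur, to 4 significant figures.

ω₀ = 1/√(LC) = 1/√(0.0292 × 3.09e-05) = 1053 rad/s
f₀ = ω₀/(2π) = 167.6 Hz

167.6 Hz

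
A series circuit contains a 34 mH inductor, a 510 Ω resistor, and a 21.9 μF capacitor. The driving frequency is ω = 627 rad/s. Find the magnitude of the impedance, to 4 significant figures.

X_L = ωL = 21.32 Ω
X_C = 1/(ωC) = 72.83 Ω
Net reactance X = X_L − X_C = -51.51 Ω
Z = 510.0 − j51.51 Ω
|Z| = √(510.0² + 51.51²) = 512.6 Ω

512.6 Ω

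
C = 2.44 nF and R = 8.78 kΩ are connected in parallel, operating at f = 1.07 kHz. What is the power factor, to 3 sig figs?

ω = 2πf = 6723 rad/s
X_C = 1/(ωC) = 61000 Ω
Parallel: admittances add. Y = 1/R + jωC
Y = (0.000114 + j1.64e-05) S
|Y| = 0.000115 S → |Z| = 1/|Y| = 8690 Ω, ∠Z = −∠Y = -8.20°
cos φ = cos(-8.20°) = 0.990

0.990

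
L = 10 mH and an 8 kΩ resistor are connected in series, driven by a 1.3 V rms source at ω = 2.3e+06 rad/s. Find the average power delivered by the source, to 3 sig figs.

22.8 μW

X_L = ωL = 23000 Ω
Z = 8000 + j23000 Ω
|Z| = √(8000² + 23000²) = 24400 Ω
∠Z = arctan(23000/8000) = 70.8°
I = V/|Z| = 53.4 μA
P = VI cos φ = 1.3 × 5.34e-05 × cos(70.8°) = 22.8 μW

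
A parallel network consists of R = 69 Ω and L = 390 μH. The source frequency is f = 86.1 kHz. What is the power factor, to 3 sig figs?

0.950

ω = 2πf = 541000 rad/s
X_L = ωL = 211 Ω
Parallel: admittances add. Y = 1/R + 1/(jωL)
Y = (0.0145 − j0.00474) S
|Y| = 0.0152 S → |Z| = 1/|Y| = 65.6 Ω, ∠Z = −∠Y = 18.1°
cos φ = cos(18.1°) = 0.950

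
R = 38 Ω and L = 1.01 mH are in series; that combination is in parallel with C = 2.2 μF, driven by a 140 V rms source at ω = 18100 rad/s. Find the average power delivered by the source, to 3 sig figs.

X_L = ωL = 18.3 Ω
X_C = 1/(ωC) = 25.1 Ω
Branch 1 (R+jX_L): Z₁ = 38.0 + j18.3 Ω, |Z₁| = 42.2 Ω
Branch 2 (−jX_C): Z₂ = −j25.1 Ω
Parallel: Z = Z₁Z₂/(Z₁+Z₂), |Z| = 27.4 Ω, ∠Z = -54.1°
I = V/|Z| = 5.10 A
P = VI cos φ = 140 × 5.10 × cos(-54.1°) = 419 W

419 W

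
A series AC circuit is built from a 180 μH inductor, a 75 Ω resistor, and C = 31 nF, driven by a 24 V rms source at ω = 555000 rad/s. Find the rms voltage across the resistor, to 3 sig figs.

X_L = ωL = 99.9 Ω
X_C = 1/(ωC) = 58.1 Ω
Net reactance X = X_L − X_C = 41.8 Ω
Z = 75.0 + j41.8 Ω
|Z| = √(75.0² + 41.8²) = 85.9 Ω
I = V/|Z| = 280 mA
V_R = I·|Z_R| = 0.280 × 75.0 = 21.0 V

21.0 V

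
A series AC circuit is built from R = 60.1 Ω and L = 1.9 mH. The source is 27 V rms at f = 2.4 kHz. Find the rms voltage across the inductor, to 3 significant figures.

11.6 V

ω = 2πf = 15080 rad/s
X_L = ωL = 28.7 Ω
Z = 60.1 + j28.7 Ω
|Z| = √(60.1² + 28.7²) = 66.6 Ω
I = V/|Z| = 406 mA
V_L = I·|Z_L| = 0.406 × 28.7 = 11.6 V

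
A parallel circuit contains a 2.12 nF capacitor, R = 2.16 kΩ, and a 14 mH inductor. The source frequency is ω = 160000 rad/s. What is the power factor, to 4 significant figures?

0.9742

X_L = ωL = 2240 Ω
X_C = 1/(ωC) = 2948 Ω
Parallel: admittances add. Y = 1/R + 1/(jωL) + jωC
Y = (0.0004630 − j0.0001072) S
|Y| = 0.0004752 S → |Z| = 1/|Y| = 2104 Ω, ∠Z = −∠Y = 13.04°
cos φ = cos(13.04°) = 0.9742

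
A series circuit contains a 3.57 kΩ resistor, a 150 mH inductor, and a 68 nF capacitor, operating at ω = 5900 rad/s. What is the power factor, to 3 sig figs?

X_L = ωL = 885 Ω
X_C = 1/(ωC) = 2490 Ω
Net reactance X = X_L − X_C = -1610 Ω
Z = 3570 − j1610 Ω
|Z| = √(3570² + 1610²) = 3920 Ω
∠Z = arctan(-1610/3570) = -24.2°
cos φ = cos(-24.2°) = 0.912

0.912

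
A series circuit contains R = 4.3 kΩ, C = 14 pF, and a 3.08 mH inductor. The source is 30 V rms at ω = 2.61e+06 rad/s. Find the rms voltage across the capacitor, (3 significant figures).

41.5 V

X_L = ωL = 8040 Ω
X_C = 1/(ωC) = 27400 Ω
Net reactance X = X_L − X_C = -19300 Ω
Z = 4300 − j19300 Ω
|Z| = √(4300² + 19300²) = 19800 Ω
I = V/|Z| = 1.52 mA
V_C = I·|Z_C| = 0.00152 × 27400 = 41.5 V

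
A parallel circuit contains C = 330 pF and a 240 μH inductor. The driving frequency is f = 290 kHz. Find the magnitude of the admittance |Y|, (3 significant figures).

ω = 2πf = 1.822e+06 rad/s
X_L = ωL = 437 Ω
X_C = 1/(ωC) = 1660 Ω
Parallel: admittances add. Y = 1/(jωL) + jωC
Y = (0 − j0.00169) S
|Y| = 0.00169 S → |Z| = 1/|Y| = 593 Ω, ∠Z = −∠Y = 90.0°

1.69 mS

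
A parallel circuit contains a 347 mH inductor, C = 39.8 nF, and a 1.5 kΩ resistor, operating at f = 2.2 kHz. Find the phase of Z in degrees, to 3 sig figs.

ω = 2πf = 13820 rad/s
X_L = ωL = 4800 Ω
X_C = 1/(ωC) = 1820 Ω
Parallel: admittances add. Y = 1/R + 1/(jωL) + jωC
Y = (0.000667 + j0.000342) S
|Y| = 0.000749 S → |Z| = 1/|Y| = 1330 Ω, ∠Z = −∠Y = -27.1°

-27.1°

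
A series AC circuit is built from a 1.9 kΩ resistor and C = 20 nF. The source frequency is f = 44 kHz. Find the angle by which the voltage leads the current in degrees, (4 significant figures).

ω = 2πf = 276500 rad/s
X_C = 1/(ωC) = 180.9 Ω
Z = 1900 − j180.9 Ω
|Z| = √(1900² + 180.9²) = 1909 Ω
∠Z = arctan(-180.9/1900) = -5.438°

-5.438°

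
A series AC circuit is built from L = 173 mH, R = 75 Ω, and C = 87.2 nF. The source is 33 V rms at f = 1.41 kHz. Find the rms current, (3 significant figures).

132 mA

ω = 2πf = 8859 rad/s
X_L = ωL = 1530 Ω
X_C = 1/(ωC) = 1290 Ω
Net reactance X = X_L − X_C = 238 Ω
Z = 75.0 + j238 Ω
|Z| = √(75.0² + 238²) = 250 Ω
I = V/|Z| = 33/250 = 132 mA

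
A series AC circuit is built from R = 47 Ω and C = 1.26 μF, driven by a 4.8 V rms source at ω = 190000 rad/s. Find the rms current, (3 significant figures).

X_C = 1/(ωC) = 4.18 Ω
Z = 47.0 − j4.18 Ω
|Z| = √(47.0² + 4.18²) = 47.2 Ω
I = V/|Z| = 4.8/47.2 = 102 mA

102 mA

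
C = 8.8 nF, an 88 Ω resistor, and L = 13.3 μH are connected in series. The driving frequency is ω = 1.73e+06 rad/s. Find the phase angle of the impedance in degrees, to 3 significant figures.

X_L = ωL = 23.0 Ω
X_C = 1/(ωC) = 65.7 Ω
Net reactance X = X_L − X_C = -42.7 Ω
Z = 88.0 − j42.7 Ω
|Z| = √(88.0² + 42.7²) = 97.8 Ω
∠Z = arctan(-42.7/88.0) = -25.9°

-25.9°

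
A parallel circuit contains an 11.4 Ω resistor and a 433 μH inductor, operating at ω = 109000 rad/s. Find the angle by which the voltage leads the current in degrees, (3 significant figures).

13.6°

X_L = ωL = 47.2 Ω
Parallel: admittances add. Y = 1/R + 1/(jωL)
Y = (0.0877 − j0.0212) S
|Y| = 0.0902 S → |Z| = 1/|Y| = 11.1 Ω, ∠Z = −∠Y = 13.6°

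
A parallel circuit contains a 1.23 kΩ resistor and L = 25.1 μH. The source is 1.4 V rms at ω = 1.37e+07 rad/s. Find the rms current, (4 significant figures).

4.227 mA

X_L = ωL = 343.9 Ω
Parallel: admittances add. Y = 1/R + 1/(jωL)
Y = (0.0008130 − j0.002908) S
|Y| = 0.003020 S → |Z| = 1/|Y| = 331.2 Ω, ∠Z = −∠Y = 74.38°
I = V/|Z| = 1.4/331.2 = 4.227 mA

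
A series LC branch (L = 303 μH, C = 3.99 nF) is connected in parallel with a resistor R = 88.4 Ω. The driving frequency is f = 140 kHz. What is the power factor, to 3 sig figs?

0.204

ω = 2πf = 879600 rad/s
X_L = ωL = 267 Ω
X_C = 1/(ωC) = 285 Ω
Branch 1: Z₁ = R = 88.4 Ω
Branch 2 (series LC): Z₂ = j(X_L − X_C) = −j18.4 Ω
Parallel: Z = Z₁Z₂/(Z₁+Z₂), |Z| = 18.0 Ω, ∠Z = -78.3°
cos φ = cos(-78.3°) = 0.204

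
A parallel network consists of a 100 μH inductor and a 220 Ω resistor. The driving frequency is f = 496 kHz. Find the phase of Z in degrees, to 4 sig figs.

ω = 2πf = 3.116e+06 rad/s
X_L = ωL = 311.6 Ω
Parallel: admittances add. Y = 1/R + 1/(jωL)
Y = (0.004545 − j0.003209) S
|Y| = 0.005564 S → |Z| = 1/|Y| = 179.7 Ω, ∠Z = −∠Y = 35.22°

35.22°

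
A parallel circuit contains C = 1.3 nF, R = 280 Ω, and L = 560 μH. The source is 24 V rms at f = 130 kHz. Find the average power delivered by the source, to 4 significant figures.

2.057 W

ω = 2πf = 816800 rad/s
X_L = ωL = 457.4 Ω
X_C = 1/(ωC) = 941.7 Ω
Parallel: admittances add. Y = 1/R + 1/(jωL) + jωC
Y = (0.003571 − j0.001124) S
|Y| = 0.003744 S → |Z| = 1/|Y| = 267.1 Ω, ∠Z = −∠Y = 17.47°
I = V/|Z| = 89.86 mA
P = VI cos φ = 24 × 0.08986 × cos(17.47°) = 2.057 W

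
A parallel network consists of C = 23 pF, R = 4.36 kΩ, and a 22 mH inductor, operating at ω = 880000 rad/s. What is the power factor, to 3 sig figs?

X_L = ωL = 19400 Ω
X_C = 1/(ωC) = 49400 Ω
Parallel: admittances add. Y = 1/R + 1/(jωL) + jωC
Y = (0.000229 − j3.14e-05) S
|Y| = 0.000231 S → |Z| = 1/|Y| = 4320 Ω, ∠Z = −∠Y = 7.80°
cos φ = cos(7.80°) = 0.991

0.991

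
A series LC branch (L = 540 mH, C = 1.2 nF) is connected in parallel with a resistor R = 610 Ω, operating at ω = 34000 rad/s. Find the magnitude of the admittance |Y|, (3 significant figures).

1.65 mS

X_L = ωL = 18400 Ω
X_C = 1/(ωC) = 24500 Ω
Branch 1: Z₁ = R = 610 Ω
Branch 2 (series LC): Z₂ = j(X_L − X_C) = −j6150 Ω
Parallel: Z = Z₁Z₂/(Z₁+Z₂), |Z| = 607 Ω, ∠Z = -5.66°
|Y| = 1/|Z| = 1.65 mS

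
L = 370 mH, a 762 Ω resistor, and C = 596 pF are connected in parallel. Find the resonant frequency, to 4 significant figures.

ω₀ = 1/√(LC) = 1/√(0.37 × 5.96e-10) = 67340 rad/s
f₀ = ω₀/(2π) = 10.72 kHz

10.72 kHz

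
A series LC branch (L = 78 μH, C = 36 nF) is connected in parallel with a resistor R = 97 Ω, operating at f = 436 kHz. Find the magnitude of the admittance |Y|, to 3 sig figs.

11.4 mS

ω = 2πf = 2.739e+06 rad/s
X_L = ωL = 214 Ω
X_C = 1/(ωC) = 10.1 Ω
Branch 1: Z₁ = R = 97.0 Ω
Branch 2 (series LC): Z₂ = j(X_L − X_C) = j204 Ω
Parallel: Z = Z₁Z₂/(Z₁+Z₂), |Z| = 87.6 Ω, ∠Z = 25.5°
|Y| = 1/|Z| = 11.4 mS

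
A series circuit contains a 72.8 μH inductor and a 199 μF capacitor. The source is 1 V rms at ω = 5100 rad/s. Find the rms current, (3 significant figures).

X_L = ωL = 0.371 Ω
X_C = 1/(ωC) = 0.985 Ω
Net reactance X = X_L − X_C = -0.614 Ω
Z = − j0.614 Ω
|Z| = √(0² + 0.614²) = 0.614 Ω
I = V/|Z| = 1/0.614 = 1.63 A

1.63 A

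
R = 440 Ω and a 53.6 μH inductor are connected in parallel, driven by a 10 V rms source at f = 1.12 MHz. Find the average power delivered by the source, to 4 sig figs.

ω = 2πf = 7.037e+06 rad/s
X_L = ωL = 377.2 Ω
Parallel: admittances add. Y = 1/R + 1/(jωL)
Y = (0.002273 − j0.002651) S
|Y| = 0.003492 S → |Z| = 1/|Y| = 286.4 Ω, ∠Z = −∠Y = 49.40°
I = V/|Z| = 34.92 mA
P = VI cos φ = 10 × 0.03492 × cos(49.40°) = 227.3 mW

227.3 mW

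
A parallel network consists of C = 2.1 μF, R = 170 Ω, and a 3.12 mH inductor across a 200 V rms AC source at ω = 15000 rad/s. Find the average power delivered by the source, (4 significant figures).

X_L = ωL = 46.80 Ω
X_C = 1/(ωC) = 31.75 Ω
Parallel: admittances add. Y = 1/R + 1/(jωL) + jωC
Y = (0.005882 + j0.01013) S
|Y| = 0.01172 S → |Z| = 1/|Y| = 85.35 Ω, ∠Z = −∠Y = -59.86°
I = V/|Z| = 2.343 A
P = VI cos φ = 200 × 2.343 × cos(-59.86°) = 235.3 W

235.3 W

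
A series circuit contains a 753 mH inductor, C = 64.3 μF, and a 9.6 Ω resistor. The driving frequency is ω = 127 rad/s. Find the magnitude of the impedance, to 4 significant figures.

X_L = ωL = 95.63 Ω
X_C = 1/(ωC) = 122.5 Ω
Net reactance X = X_L − X_C = -26.83 Ω
Z = 9.600 − j26.83 Ω
|Z| = √(9.600² + 26.83²) = 28.49 Ω

28.49 Ω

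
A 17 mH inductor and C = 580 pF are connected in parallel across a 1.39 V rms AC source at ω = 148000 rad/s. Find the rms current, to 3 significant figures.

433 μA

X_L = ωL = 2520 Ω
X_C = 1/(ωC) = 11600 Ω
Parallel: admittances add. Y = 1/(jωL) + jωC
Y = (0 − j0.000312) S
|Y| = 0.000312 S → |Z| = 1/|Y| = 3210 Ω, ∠Z = −∠Y = 90.0°
I = V/|Z| = 1.39/3210 = 433 μA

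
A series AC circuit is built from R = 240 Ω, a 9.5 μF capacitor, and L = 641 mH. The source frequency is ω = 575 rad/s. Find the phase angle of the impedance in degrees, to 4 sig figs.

X_L = ωL = 368.6 Ω
X_C = 1/(ωC) = 183.1 Ω
Net reactance X = X_L − X_C = 185.5 Ω
Z = 240.0 + j185.5 Ω
|Z| = √(240.0² + 185.5²) = 303.3 Ω
∠Z = arctan(185.5/240.0) = 37.70°

37.70°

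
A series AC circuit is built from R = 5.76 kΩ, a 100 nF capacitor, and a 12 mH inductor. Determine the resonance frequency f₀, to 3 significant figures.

ω₀ = 1/√(LC) = 1/√(0.012 × 1e-07) = 28870 rad/s
f₀ = ω₀/(2π) = 4.59 kHz

4.59 kHz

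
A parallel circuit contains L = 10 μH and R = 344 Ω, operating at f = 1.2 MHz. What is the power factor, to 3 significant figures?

0.214

ω = 2πf = 7.54e+06 rad/s
X_L = ωL = 75.4 Ω
Parallel: admittances add. Y = 1/R + 1/(jωL)
Y = (0.00291 − j0.0133) S
|Y| = 0.0136 S → |Z| = 1/|Y| = 73.6 Ω, ∠Z = −∠Y = 77.6°
cos φ = cos(77.6°) = 0.214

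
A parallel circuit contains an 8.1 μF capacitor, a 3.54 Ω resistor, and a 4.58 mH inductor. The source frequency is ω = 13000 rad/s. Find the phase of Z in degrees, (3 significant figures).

X_L = ωL = 59.5 Ω
X_C = 1/(ωC) = 9.50 Ω
Parallel: admittances add. Y = 1/R + 1/(jωL) + jωC
Y = (0.282 + j0.0885) S
|Y| = 0.296 S → |Z| = 1/|Y| = 3.38 Ω, ∠Z = −∠Y = -17.4°

-17.4°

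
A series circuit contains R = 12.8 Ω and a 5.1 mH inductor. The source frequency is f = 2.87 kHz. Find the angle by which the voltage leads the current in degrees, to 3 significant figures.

82.1°

ω = 2πf = 18030 rad/s
X_L = ωL = 92.0 Ω
Z = 12.8 + j92.0 Ω
|Z| = √(12.8² + 92.0²) = 92.9 Ω
∠Z = arctan(92.0/12.8) = 82.1°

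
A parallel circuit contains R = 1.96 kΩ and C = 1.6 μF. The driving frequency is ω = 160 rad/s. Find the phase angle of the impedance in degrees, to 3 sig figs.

X_C = 1/(ωC) = 3910 Ω
Parallel: admittances add. Y = 1/R + jωC
Y = (0.000510 + j0.000256) S
|Y| = 0.000571 S → |Z| = 1/|Y| = 1750 Ω, ∠Z = −∠Y = -26.6°

-26.6°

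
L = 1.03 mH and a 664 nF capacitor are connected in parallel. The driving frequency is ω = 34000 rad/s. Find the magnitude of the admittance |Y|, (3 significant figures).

X_L = ωL = 35.0 Ω
X_C = 1/(ωC) = 44.3 Ω
Parallel: admittances add. Y = 1/(jωL) + jωC
Y = (0 − j0.00598) S
|Y| = 0.00598 S → |Z| = 1/|Y| = 167 Ω, ∠Z = −∠Y = 90.0°

5.98 mS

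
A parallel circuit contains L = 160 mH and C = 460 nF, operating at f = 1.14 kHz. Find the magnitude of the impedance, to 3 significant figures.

413 Ω

ω = 2πf = 7163 rad/s
X_L = ωL = 1150 Ω
X_C = 1/(ωC) = 303 Ω
Parallel: admittances add. Y = 1/(jωL) + jωC
Y = (0 + j0.00242) S
|Y| = 0.00242 S → |Z| = 1/|Y| = 413 Ω, ∠Z = −∠Y = -90.0°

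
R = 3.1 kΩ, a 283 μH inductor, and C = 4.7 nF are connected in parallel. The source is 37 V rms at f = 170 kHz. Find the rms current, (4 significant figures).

ω = 2πf = 1.068e+06 rad/s
X_L = ωL = 302.3 Ω
X_C = 1/(ωC) = 199.2 Ω
Parallel: admittances add. Y = 1/R + 1/(jωL) + jωC
Y = (0.0003226 + j0.001712) S
|Y| = 0.001742 S → |Z| = 1/|Y| = 574.0 Ω, ∠Z = −∠Y = -79.33°
I = V/|Z| = 37/574.0 = 64.46 mA

64.46 mA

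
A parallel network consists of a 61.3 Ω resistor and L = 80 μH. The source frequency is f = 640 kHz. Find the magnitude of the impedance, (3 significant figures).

ω = 2πf = 4.021e+06 rad/s
X_L = ωL = 322 Ω
Parallel: admittances add. Y = 1/R + 1/(jωL)
Y = (0.0163 − j0.00311) S
|Y| = 0.0166 S → |Z| = 1/|Y| = 60.2 Ω, ∠Z = −∠Y = 10.8°

60.2 Ω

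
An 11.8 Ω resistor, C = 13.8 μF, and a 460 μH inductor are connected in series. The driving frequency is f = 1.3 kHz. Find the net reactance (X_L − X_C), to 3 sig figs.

-5.11 Ω

ω = 2πf = 8168 rad/s
X_L = ωL = 3.76 Ω
X_C = 1/(ωC) = 8.87 Ω
X = 3.76 − 8.87 = -5.11 Ω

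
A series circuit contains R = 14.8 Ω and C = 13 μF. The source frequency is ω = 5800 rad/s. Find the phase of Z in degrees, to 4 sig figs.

-41.86°

X_C = 1/(ωC) = 13.26 Ω
Z = 14.80 − j13.26 Ω
|Z| = √(14.80² + 13.26²) = 19.87 Ω
∠Z = arctan(-13.26/14.80) = -41.86°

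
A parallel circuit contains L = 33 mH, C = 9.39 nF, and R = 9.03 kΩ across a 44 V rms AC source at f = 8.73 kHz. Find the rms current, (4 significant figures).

ω = 2πf = 54850 rad/s
X_L = ωL = 1810 Ω
X_C = 1/(ωC) = 1942 Ω
Parallel: admittances add. Y = 1/R + 1/(jωL) + jωC
Y = (0.0001107 − j3.739e-05) S
|Y| = 0.0001169 S → |Z| = 1/|Y| = 8556 Ω, ∠Z = −∠Y = 18.65°
I = V/|Z| = 44/8556 = 5.143 mA

5.143 mA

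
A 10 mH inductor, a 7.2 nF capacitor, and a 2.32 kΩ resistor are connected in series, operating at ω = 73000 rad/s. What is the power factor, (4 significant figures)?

X_L = ωL = 730.0 Ω
X_C = 1/(ωC) = 1903 Ω
Net reactance X = X_L − X_C = -1173 Ω
Z = 2320 − j1173 Ω
|Z| = √(2320² + 1173²) = 2599 Ω
∠Z = arctan(-1173/2320) = -26.81°
cos φ = cos(-26.81°) = 0.8925

0.8925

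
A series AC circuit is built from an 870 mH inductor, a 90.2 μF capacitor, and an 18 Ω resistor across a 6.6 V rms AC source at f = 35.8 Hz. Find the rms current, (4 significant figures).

ω = 2πf = 224.9 rad/s
X_L = ωL = 195.7 Ω
X_C = 1/(ωC) = 49.29 Ω
Net reactance X = X_L − X_C = 146.4 Ω
Z = 18.00 + j146.4 Ω
|Z| = √(18.00² + 146.4²) = 147.5 Ω
I = V/|Z| = 6.6/147.5 = 44.74 mA

44.74 mA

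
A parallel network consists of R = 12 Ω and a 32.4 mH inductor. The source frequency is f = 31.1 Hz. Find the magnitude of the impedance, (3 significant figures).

ω = 2πf = 195.4 rad/s
X_L = ωL = 6.33 Ω
Parallel: admittances add. Y = 1/R + 1/(jωL)
Y = (0.0833 − j0.158) S
|Y| = 0.179 S → |Z| = 1/|Y| = 5.60 Ω, ∠Z = −∠Y = 62.2°

5.60 Ω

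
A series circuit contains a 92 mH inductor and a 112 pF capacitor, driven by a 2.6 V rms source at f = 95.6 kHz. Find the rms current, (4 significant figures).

64.36 μA

ω = 2πf = 600700 rad/s
X_L = ωL = 55260 Ω
X_C = 1/(ωC) = 14860 Ω
Net reactance X = X_L − X_C = 40400 Ω
Z = j40400 Ω
|Z| = √(0² + 40400²) = 40400 Ω
I = V/|Z| = 2.6/40400 = 64.36 μA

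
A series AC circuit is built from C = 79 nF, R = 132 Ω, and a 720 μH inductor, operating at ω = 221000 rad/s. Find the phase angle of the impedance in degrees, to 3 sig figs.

37.7°

X_L = ωL = 159 Ω
X_C = 1/(ωC) = 57.3 Ω
Net reactance X = X_L − X_C = 102 Ω
Z = 132 + j102 Ω
|Z| = √(132² + 102²) = 167 Ω
∠Z = arctan(102/132) = 37.7°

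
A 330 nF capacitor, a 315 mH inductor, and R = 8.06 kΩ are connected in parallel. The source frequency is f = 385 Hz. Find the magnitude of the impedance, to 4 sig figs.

ω = 2πf = 2419 rad/s
X_L = ωL = 762.0 Ω
X_C = 1/(ωC) = 1253 Ω
Parallel: admittances add. Y = 1/R + 1/(jωL) + jωC
Y = (0.0001241 − j0.0005141) S
|Y| = 0.0005288 S → |Z| = 1/|Y| = 1891 Ω, ∠Z = −∠Y = 76.43°

1891 Ω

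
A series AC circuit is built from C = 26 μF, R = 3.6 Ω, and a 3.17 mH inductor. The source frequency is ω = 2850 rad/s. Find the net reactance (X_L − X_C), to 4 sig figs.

X_L = ωL = 9.034 Ω
X_C = 1/(ωC) = 13.50 Ω
X = 9.034 − 13.50 = -4.461 Ω

-4.461 Ω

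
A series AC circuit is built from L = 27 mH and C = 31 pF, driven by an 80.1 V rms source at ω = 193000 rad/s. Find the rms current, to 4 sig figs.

494.7 μA

X_L = ωL = 5211 Ω
X_C = 1/(ωC) = 167100 Ω
Net reactance X = X_L − X_C = -161900 Ω
Z = − j161900 Ω
|Z| = √(0² + 161900²) = 161900 Ω
I = V/|Z| = 80.1/161900 = 494.7 μA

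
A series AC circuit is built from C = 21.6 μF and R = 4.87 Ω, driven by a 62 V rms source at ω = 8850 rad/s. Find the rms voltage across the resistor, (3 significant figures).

X_C = 1/(ωC) = 5.23 Ω
Z = 4.87 − j5.23 Ω
|Z| = √(4.87² + 5.23²) = 7.15 Ω
I = V/|Z| = 8.67 A
V_R = I·|Z_R| = 8.67 × 4.87 = 42.2 V

42.2 V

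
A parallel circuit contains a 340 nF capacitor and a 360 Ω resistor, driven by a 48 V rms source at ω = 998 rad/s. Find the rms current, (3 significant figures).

134 mA

X_C = 1/(ωC) = 2950 Ω
Parallel: admittances add. Y = 1/R + jωC
Y = (0.00278 + j0.000339) S
|Y| = 0.00280 S → |Z| = 1/|Y| = 357 Ω, ∠Z = −∠Y = -6.96°
I = V/|Z| = 48/357 = 134 mA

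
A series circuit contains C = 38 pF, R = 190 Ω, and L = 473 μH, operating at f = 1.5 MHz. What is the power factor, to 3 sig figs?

ω = 2πf = 9.425e+06 rad/s
X_L = ωL = 4460 Ω
X_C = 1/(ωC) = 2790 Ω
Net reactance X = X_L − X_C = 1670 Ω
Z = 190 + j1670 Ω
|Z| = √(190² + 1670²) = 1680 Ω
∠Z = arctan(1670/190) = 83.5°
cos φ = cos(83.5°) = 0.113

0.113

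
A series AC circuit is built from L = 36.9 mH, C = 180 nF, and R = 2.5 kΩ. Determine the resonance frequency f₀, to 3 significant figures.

1.95 kHz

ω₀ = 1/√(LC) = 1/√(0.0369 × 1.8e-07) = 12270 rad/s
f₀ = ω₀/(2π) = 1.95 kHz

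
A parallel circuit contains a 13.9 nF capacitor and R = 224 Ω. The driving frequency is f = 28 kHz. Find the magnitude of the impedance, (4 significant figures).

196.5 Ω

ω = 2πf = 175900 rad/s
X_C = 1/(ωC) = 408.9 Ω
Parallel: admittances add. Y = 1/R + jωC
Y = (0.004464 + j0.002445) S
|Y| = 0.005090 S → |Z| = 1/|Y| = 196.5 Ω, ∠Z = −∠Y = -28.71°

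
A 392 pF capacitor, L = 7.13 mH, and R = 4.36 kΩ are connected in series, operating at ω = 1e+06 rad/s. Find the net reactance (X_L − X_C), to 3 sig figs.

X_L = ωL = 7130 Ω
X_C = 1/(ωC) = 2550 Ω
X = 7130 − 2550 = 4580 Ω

4580 Ω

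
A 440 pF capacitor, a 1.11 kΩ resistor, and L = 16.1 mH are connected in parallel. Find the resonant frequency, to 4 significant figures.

ω₀ = 1/√(LC) = 1/√(0.0161 × 4.4e-10) = 375700 rad/s
f₀ = ω₀/(2π) = 59.80 kHz

59.80 kHz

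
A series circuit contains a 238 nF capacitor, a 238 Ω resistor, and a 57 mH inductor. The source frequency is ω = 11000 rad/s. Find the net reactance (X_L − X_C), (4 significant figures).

245.0 Ω

X_L = ωL = 627.0 Ω
X_C = 1/(ωC) = 382.0 Ω
X = 627.0 − 382.0 = 245.0 Ω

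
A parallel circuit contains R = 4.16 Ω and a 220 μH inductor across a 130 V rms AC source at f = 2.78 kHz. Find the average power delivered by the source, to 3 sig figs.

ω = 2πf = 17470 rad/s
X_L = ωL = 3.84 Ω
Parallel: admittances add. Y = 1/R + 1/(jωL)
Y = (0.240 − j0.260) S
|Y| = 0.354 S → |Z| = 1/|Y| = 2.82 Ω, ∠Z = −∠Y = 47.3°
I = V/|Z| = 46.1 A
P = VI cos φ = 130 × 46.1 × cos(47.3°) = 4.06 kW

4.06 kW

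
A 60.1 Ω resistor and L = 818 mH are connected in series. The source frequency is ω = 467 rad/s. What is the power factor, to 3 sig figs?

X_L = ωL = 382 Ω
Z = 60.1 + j382 Ω
|Z| = √(60.1² + 382²) = 387 Ω
∠Z = arctan(382/60.1) = 81.1°
cos φ = cos(81.1°) = 0.155

0.155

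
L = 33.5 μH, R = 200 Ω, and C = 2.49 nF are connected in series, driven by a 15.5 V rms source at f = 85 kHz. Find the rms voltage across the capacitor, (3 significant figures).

ω = 2πf = 534100 rad/s
X_L = ωL = 17.9 Ω
X_C = 1/(ωC) = 752 Ω
Net reactance X = X_L − X_C = -734 Ω
Z = 200 − j734 Ω
|Z| = √(200² + 734²) = 761 Ω
I = V/|Z| = 20.4 mA
V_C = I·|Z_C| = 0.0204 × 752 = 15.3 V

15.3 V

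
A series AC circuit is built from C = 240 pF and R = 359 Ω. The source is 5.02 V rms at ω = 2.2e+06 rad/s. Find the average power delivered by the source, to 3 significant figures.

X_C = 1/(ωC) = 1890 Ω
Z = 359 − j1890 Ω
|Z| = √(359² + 1890²) = 1930 Ω
∠Z = arctan(-1890/359) = -79.3°
I = V/|Z| = 2.60 mA
P = VI cos φ = 5.02 × 0.00260 × cos(-79.3°) = 2.43 mW

2.43 mW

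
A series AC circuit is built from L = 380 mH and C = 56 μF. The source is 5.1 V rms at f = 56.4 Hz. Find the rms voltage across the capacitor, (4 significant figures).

3.050 V

ω = 2πf = 354.4 rad/s
X_L = ωL = 134.7 Ω
X_C = 1/(ωC) = 50.39 Ω
Net reactance X = X_L − X_C = 84.27 Ω
Z = j84.27 Ω
|Z| = √(0² + 84.27²) = 84.27 Ω
I = V/|Z| = 60.52 mA
V_C = I·|Z_C| = 0.06052 × 50.39 = 3.050 V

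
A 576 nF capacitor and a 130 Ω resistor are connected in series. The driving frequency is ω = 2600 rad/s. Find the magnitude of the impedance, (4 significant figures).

X_C = 1/(ωC) = 667.7 Ω
Z = 130.0 − j667.7 Ω
|Z| = √(130.0² + 667.7²) = 680.3 Ω

680.3 Ω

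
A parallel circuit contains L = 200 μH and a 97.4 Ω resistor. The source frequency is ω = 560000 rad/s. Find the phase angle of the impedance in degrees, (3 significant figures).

41.0°

X_L = ωL = 112 Ω
Parallel: admittances add. Y = 1/R + 1/(jωL)
Y = (0.0103 − j0.00893) S
|Y| = 0.0136 S → |Z| = 1/|Y| = 73.5 Ω, ∠Z = −∠Y = 41.0°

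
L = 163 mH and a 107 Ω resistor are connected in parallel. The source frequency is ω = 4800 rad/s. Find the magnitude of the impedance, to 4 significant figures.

X_L = ωL = 782.4 Ω
Parallel: admittances add. Y = 1/R + 1/(jωL)
Y = (0.009346 − j0.001278) S
|Y| = 0.009433 S → |Z| = 1/|Y| = 106.0 Ω, ∠Z = −∠Y = 7.787°

106.0 Ω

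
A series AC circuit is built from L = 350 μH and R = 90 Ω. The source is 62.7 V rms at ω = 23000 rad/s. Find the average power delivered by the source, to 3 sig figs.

43.3 W

X_L = ωL = 8.05 Ω
Z = 90.0 + j8.05 Ω
|Z| = √(90.0² + 8.05²) = 90.4 Ω
∠Z = arctan(8.05/90.0) = 5.11°
I = V/|Z| = 694 mA
P = VI cos φ = 62.7 × 0.694 × cos(5.11°) = 43.3 W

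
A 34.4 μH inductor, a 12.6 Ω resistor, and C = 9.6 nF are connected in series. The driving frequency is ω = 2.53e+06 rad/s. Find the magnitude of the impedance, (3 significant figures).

47.6 Ω

X_L = ωL = 87.0 Ω
X_C = 1/(ωC) = 41.2 Ω
Net reactance X = X_L − X_C = 45.9 Ω
Z = 12.6 + j45.9 Ω
|Z| = √(12.6² + 45.9²) = 47.6 Ω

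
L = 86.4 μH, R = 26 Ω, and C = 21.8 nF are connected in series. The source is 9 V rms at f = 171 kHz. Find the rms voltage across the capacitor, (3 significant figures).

6.80 V

ω = 2πf = 1.074e+06 rad/s
X_L = ωL = 92.8 Ω
X_C = 1/(ωC) = 42.7 Ω
Net reactance X = X_L − X_C = 50.1 Ω
Z = 26.0 + j50.1 Ω
|Z| = √(26.0² + 50.1²) = 56.5 Ω
I = V/|Z| = 159 mA
V_C = I·|Z_C| = 0.159 × 42.7 = 6.80 V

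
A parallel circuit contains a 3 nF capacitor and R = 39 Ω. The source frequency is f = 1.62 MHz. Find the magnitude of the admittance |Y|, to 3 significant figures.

ω = 2πf = 1.018e+07 rad/s
X_C = 1/(ωC) = 32.7 Ω
Parallel: admittances add. Y = 1/R + jωC
Y = (0.0256 + j0.0305) S
|Y| = 0.0399 S → |Z| = 1/|Y| = 25.1 Ω, ∠Z = −∠Y = -50.0°

39.9 mS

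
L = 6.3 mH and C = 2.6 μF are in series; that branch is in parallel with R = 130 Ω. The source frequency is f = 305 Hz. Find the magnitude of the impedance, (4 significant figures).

107.0 Ω

ω = 2πf = 1916 rad/s
X_L = ωL = 12.07 Ω
X_C = 1/(ωC) = 200.7 Ω
Branch 1: Z₁ = R = 130.0 Ω
Branch 2 (series LC): Z₂ = j(X_L − X_C) = −j188.6 Ω
Parallel: Z = Z₁Z₂/(Z₁+Z₂), |Z| = 107.0 Ω, ∠Z = -34.57°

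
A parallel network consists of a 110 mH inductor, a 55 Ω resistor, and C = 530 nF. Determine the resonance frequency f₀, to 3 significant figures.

659 Hz

ω₀ = 1/√(LC) = 1/√(0.11 × 5.3e-07) = 4142 rad/s
f₀ = ω₀/(2π) = 659 Hz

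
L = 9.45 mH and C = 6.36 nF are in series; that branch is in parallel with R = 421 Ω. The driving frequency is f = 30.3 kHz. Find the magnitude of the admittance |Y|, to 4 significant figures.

2.588 mS

ω = 2πf = 190400 rad/s
X_L = ωL = 1799 Ω
X_C = 1/(ωC) = 825.9 Ω
Branch 1: Z₁ = R = 421.0 Ω
Branch 2 (series LC): Z₂ = j(X_L − X_C) = j973.2 Ω
Parallel: Z = Z₁Z₂/(Z₁+Z₂), |Z| = 386.4 Ω, ∠Z = 23.39°
|Y| = 1/|Z| = 2.588 mS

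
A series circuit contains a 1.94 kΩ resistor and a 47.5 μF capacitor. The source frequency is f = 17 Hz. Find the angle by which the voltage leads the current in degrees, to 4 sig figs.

-5.801°

ω = 2πf = 106.8 rad/s
X_C = 1/(ωC) = 197.1 Ω
Z = 1940 − j197.1 Ω
|Z| = √(1940² + 197.1²) = 1950 Ω
∠Z = arctan(-197.1/1940) = -5.801°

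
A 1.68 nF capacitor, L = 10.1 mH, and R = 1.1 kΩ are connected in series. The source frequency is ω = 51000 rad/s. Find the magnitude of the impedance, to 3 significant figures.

11200 Ω

X_L = ωL = 515 Ω
X_C = 1/(ωC) = 11700 Ω
Net reactance X = X_L − X_C = -11200 Ω
Z = 1100 − j11200 Ω
|Z| = √(1100² + 11200²) = 11200 Ω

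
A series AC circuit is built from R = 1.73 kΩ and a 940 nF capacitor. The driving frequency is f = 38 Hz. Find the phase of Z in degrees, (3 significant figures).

-68.8°

ω = 2πf = 238.8 rad/s
X_C = 1/(ωC) = 4460 Ω
Z = 1730 − j4460 Ω
|Z| = √(1730² + 4460²) = 4780 Ω
∠Z = arctan(-4460/1730) = -68.8°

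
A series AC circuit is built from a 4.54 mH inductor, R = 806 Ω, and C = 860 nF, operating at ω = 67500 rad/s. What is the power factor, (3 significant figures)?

0.941

X_L = ωL = 306 Ω
X_C = 1/(ωC) = 17.2 Ω
Net reactance X = X_L − X_C = 289 Ω
Z = 806 + j289 Ω
|Z| = √(806² + 289²) = 856 Ω
∠Z = arctan(289/806) = 19.7°
cos φ = cos(19.7°) = 0.941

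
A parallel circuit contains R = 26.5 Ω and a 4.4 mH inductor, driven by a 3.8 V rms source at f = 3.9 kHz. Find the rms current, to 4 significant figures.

147.7 mA

ω = 2πf = 24500 rad/s
X_L = ωL = 107.8 Ω
Parallel: admittances add. Y = 1/R + 1/(jωL)
Y = (0.03774 − j0.009275) S
|Y| = 0.03886 S → |Z| = 1/|Y| = 25.73 Ω, ∠Z = −∠Y = 13.81°
I = V/|Z| = 3.8/25.73 = 147.7 mA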